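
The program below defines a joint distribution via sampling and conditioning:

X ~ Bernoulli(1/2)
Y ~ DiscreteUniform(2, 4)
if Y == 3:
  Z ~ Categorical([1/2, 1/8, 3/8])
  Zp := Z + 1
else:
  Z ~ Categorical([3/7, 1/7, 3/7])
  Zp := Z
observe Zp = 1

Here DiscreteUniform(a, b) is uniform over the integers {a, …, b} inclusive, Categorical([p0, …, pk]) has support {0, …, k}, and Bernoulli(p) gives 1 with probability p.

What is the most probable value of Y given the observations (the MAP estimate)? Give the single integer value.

Enumerate traces; 6 have nonzero weight after conditioning:
  (X=0, Y=2, Z=1) weight 1/42
  (X=0, Y=3, Z=0) weight 1/12
  (X=0, Y=4, Z=1) weight 1/42
  (X=1, Y=2, Z=1) weight 1/42
  (X=1, Y=3, Z=0) weight 1/12
  (X=1, Y=4, Z=1) weight 1/42
Group by Y:
  weight(Y=2) = 1/21
  weight(Y=3) = 1/6
  weight(Y=4) = 1/21
Total weight = 1/21 + 1/6 + 1/21 = 11/42
P(Y=2 | obs) = 1/21 / 11/42 = 2/11
P(Y=3 | obs) = 1/6 / 11/42 = 7/11
P(Y=4 | obs) = 1/21 / 11/42 = 2/11
argmax = 3

argmax_v P(Y = v | obs) = 3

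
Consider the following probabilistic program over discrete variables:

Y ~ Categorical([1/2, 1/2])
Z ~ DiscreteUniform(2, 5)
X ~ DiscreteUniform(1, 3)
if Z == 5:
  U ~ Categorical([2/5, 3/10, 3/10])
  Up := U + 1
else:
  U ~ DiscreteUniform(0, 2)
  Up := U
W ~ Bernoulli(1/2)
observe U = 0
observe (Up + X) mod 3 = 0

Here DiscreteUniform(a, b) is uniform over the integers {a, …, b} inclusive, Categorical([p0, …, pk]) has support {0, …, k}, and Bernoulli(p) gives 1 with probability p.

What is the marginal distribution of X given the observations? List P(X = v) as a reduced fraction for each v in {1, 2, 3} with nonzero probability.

Enumerate traces; 16 have nonzero weight after conditioning:
  (Y=0, Z=2, X=3, U=0, W=0) weight 1/144
  (Y=0, Z=2, X=3, U=0, W=1) weight 1/144
  (Y=0, Z=3, X=3, U=0, W=0) weight 1/144
  (Y=0, Z=3, X=3, U=0, W=1) weight 1/144
  (Y=0, Z=4, X=3, U=0, W=0) weight 1/144
  (Y=0, Z=4, X=3, U=0, W=1) weight 1/144
  (Y=0, Z=5, X=2, U=0, W=0) weight 1/120
  (Y=0, Z=5, X=2, U=0, W=1) weight 1/120
  … 8 more
Group by X:
  weight(X=2) = 1/30
  weight(X=3) = 1/12
Total weight = 1/30 + 1/12 = 7/60
P(X=2 | obs) = 1/30 / 7/60 = 2/7
P(X=3 | obs) = 1/12 / 7/60 = 5/7

P(X=2) = 2/7, P(X=3) = 5/7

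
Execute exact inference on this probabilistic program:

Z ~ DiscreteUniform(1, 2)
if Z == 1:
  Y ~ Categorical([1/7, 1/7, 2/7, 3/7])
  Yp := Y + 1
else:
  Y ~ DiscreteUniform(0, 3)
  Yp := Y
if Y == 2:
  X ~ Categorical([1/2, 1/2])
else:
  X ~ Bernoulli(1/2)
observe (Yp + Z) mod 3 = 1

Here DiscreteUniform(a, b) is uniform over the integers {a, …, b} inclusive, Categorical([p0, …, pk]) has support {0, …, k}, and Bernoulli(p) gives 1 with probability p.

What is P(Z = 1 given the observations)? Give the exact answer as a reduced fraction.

P(Z = 1 | obs) = 8/15

Enumerate traces; 4 have nonzero weight after conditioning:
  (Z=1, Y=2, X=0) weight 1/14
  (Z=1, Y=2, X=1) weight 1/14
  (Z=2, Y=2, X=0) weight 1/16
  (Z=2, Y=2, X=1) weight 1/16
Group by Z:
  weight(Z=1) = 1/7
  weight(Z=2) = 1/8
Total weight = 1/7 + 1/8 = 15/56
P(Z=1 | obs) = 1/7 / 15/56 = 8/15
P(Z=2 | obs) = 1/8 / 15/56 = 7/15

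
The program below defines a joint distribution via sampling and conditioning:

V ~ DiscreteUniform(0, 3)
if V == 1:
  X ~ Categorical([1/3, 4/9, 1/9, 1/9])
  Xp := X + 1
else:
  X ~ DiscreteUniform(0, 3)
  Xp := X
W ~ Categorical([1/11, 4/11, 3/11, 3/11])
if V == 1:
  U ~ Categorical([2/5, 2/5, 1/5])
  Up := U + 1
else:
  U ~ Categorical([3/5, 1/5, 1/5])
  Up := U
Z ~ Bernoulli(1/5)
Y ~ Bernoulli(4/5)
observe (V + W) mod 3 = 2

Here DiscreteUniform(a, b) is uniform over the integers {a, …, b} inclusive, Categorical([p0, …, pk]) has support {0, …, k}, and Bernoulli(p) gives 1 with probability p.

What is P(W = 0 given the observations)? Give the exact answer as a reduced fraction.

P(W = 0 | obs) = 1/14

Enumerate traces; 240 have nonzero weight after conditioning:
  (V=0, X=0, W=2, U=0, Z=0, Y=0) weight 9/5500
  (V=0, X=0, W=2, U=0, Z=0, Y=1) weight 9/1375
  (V=0, X=0, W=2, U=0, Z=1, Y=0) weight 9/22000
  (V=0, X=0, W=2, U=0, Z=1, Y=1) weight 9/5500
  (V=0, X=0, W=2, U=1, Z=0, Y=0) weight 3/5500
  (V=0, X=0, W=2, U=1, Z=0, Y=1) weight 3/1375
  (V=0, X=0, W=2, U=1, Z=1, Y=0) weight 3/22000
  (V=0, X=0, W=2, U=1, Z=1, Y=1) weight 3/5500
  (V=1, X=0, W=1, U=0, Z=0, Y=0) weight 8/4125
  (V=2, X=0, W=0, U=0, Z=0, Y=0) weight 3/5500
  … 230 more
Group by W:
  weight(W=0) = 1/44
  weight(W=1) = 1/11
  weight(W=2) = 3/22
  weight(W=3) = 3/44
Total weight = 1/44 + 1/11 + 3/22 + 3/44 = 7/22
P(W=0 | obs) = 1/44 / 7/22 = 1/14
P(W=1 | obs) = 1/11 / 7/22 = 2/7
P(W=2 | obs) = 3/22 / 7/22 = 3/7
P(W=3 | obs) = 3/44 / 7/22 = 3/14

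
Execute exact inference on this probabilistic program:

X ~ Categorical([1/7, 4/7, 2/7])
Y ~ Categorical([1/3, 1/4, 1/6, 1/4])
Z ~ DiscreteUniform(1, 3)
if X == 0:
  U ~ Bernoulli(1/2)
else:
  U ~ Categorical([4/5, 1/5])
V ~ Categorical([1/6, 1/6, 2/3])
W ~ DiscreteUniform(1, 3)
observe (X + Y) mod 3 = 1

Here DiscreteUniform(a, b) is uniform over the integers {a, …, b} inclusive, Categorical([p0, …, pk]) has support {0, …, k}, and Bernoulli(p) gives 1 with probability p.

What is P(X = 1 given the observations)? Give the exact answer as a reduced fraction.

P(X = 1 | obs) = 4/5

Enumerate traces; 216 have nonzero weight after conditioning:
  (X=0, Y=1, Z=1, U=0, V=0, W=1) weight 1/3024
  (X=0, Y=1, Z=1, U=0, V=0, W=2) weight 1/3024
  (X=0, Y=1, Z=1, U=0, V=0, W=3) weight 1/3024
  (X=0, Y=1, Z=1, U=0, V=1, W=1) weight 1/3024
  (X=0, Y=1, Z=1, U=0, V=1, W=2) weight 1/3024
  (X=0, Y=1, Z=1, U=0, V=1, W=3) weight 1/3024
  (X=0, Y=1, Z=1, U=0, V=2, W=1) weight 1/756
  (X=0, Y=1, Z=1, U=0, V=2, W=2) weight 1/756
  (X=1, Y=0, Z=1, U=0, V=0, W=1) weight 8/2835
  (X=2, Y=2, Z=1, U=0, V=0, W=1) weight 2/2835
  … 206 more
Group by X:
  weight(X=0) = 1/28
  weight(X=1) = 1/3
  weight(X=2) = 1/21
Total weight = 1/28 + 1/3 + 1/21 = 5/12
P(X=0 | obs) = 1/28 / 5/12 = 3/35
P(X=1 | obs) = 1/3 / 5/12 = 4/5
P(X=2 | obs) = 1/21 / 5/12 = 4/35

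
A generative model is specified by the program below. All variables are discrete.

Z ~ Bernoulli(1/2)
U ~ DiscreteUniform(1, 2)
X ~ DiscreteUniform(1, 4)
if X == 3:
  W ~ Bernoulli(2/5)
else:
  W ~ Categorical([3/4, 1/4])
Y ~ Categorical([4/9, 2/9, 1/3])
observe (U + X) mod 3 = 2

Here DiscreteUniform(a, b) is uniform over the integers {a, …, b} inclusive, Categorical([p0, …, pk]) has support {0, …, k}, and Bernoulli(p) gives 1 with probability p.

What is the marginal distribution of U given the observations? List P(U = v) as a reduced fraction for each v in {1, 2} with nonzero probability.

Enumerate traces; 36 have nonzero weight after conditioning:
  (Z=0, U=1, X=1, W=0, Y=0) weight 1/48
  (Z=0, U=1, X=1, W=0, Y=1) weight 1/96
  (Z=0, U=1, X=1, W=0, Y=2) weight 1/64
  (Z=0, U=1, X=1, W=1, Y=0) weight 1/144
  (Z=0, U=1, X=1, W=1, Y=1) weight 1/288
  (Z=0, U=1, X=1, W=1, Y=2) weight 1/192
  (Z=0, U=1, X=4, W=0, Y=0) weight 1/48
  (Z=0, U=1, X=4, W=0, Y=1) weight 1/96
  (Z=0, U=2, X=3, W=0, Y=0) weight 1/60
  … 27 more
Group by U:
  weight(U=1) = 1/4
  weight(U=2) = 1/8
Total weight = 1/4 + 1/8 = 3/8
P(U=1 | obs) = 1/4 / 3/8 = 2/3
P(U=2 | obs) = 1/8 / 3/8 = 1/3

P(U=1) = 2/3, P(U=2) = 1/3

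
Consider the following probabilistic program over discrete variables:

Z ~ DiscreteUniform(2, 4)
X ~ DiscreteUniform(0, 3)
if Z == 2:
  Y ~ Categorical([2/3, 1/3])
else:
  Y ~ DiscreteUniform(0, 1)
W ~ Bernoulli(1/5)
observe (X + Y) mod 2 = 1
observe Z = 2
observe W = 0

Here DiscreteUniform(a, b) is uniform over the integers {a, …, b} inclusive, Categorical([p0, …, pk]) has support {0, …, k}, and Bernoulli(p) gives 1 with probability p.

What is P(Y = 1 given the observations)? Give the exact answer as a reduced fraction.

Enumerate traces; 4 have nonzero weight after conditioning:
  (Z=2, X=0, Y=1, W=0) weight 1/45
  (Z=2, X=1, Y=0, W=0) weight 2/45
  (Z=2, X=2, Y=1, W=0) weight 1/45
  (Z=2, X=3, Y=0, W=0) weight 2/45
Group by Y:
  weight(Y=0) = 4/45
  weight(Y=1) = 2/45
Total weight = 4/45 + 2/45 = 2/15
P(Y=0 | obs) = 4/45 / 2/15 = 2/3
P(Y=1 | obs) = 2/45 / 2/15 = 1/3

P(Y = 1 | obs) = 1/3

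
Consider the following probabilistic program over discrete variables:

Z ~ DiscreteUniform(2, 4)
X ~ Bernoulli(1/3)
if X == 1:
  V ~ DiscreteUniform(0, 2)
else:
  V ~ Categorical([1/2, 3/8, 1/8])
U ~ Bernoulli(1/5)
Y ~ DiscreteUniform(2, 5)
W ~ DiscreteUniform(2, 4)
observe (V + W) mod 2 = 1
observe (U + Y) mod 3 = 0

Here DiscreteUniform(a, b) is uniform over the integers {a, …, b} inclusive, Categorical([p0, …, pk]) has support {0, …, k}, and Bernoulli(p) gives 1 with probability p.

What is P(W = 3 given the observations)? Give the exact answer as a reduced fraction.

P(W = 3 | obs) = 23/49

Enumerate traces; 72 have nonzero weight after conditioning:
  (Z=2, X=0, V=0, U=0, Y=3, W=3) weight 1/135
  (Z=2, X=0, V=0, U=1, Y=2, W=3) weight 1/540
  (Z=2, X=0, V=0, U=1, Y=5, W=3) weight 1/540
  (Z=2, X=0, V=1, U=0, Y=3, W=2) weight 1/180
  (Z=2, X=0, V=1, U=0, Y=3, W=4) weight 1/180
  (Z=2, X=0, V=1, U=1, Y=2, W=2) weight 1/720
  (Z=2, X=0, V=1, U=1, Y=2, W=4) weight 1/720
  (Z=2, X=0, V=1, U=1, Y=5, W=2) weight 1/720
  … 64 more
Group by W:
  weight(W=2) = 13/360
  weight(W=3) = 23/360
  weight(W=4) = 13/360
Total weight = 13/360 + 23/360 + 13/360 = 49/360
P(W=2 | obs) = 13/360 / 49/360 = 13/49
P(W=3 | obs) = 23/360 / 49/360 = 23/49
P(W=4 | obs) = 13/360 / 49/360 = 13/49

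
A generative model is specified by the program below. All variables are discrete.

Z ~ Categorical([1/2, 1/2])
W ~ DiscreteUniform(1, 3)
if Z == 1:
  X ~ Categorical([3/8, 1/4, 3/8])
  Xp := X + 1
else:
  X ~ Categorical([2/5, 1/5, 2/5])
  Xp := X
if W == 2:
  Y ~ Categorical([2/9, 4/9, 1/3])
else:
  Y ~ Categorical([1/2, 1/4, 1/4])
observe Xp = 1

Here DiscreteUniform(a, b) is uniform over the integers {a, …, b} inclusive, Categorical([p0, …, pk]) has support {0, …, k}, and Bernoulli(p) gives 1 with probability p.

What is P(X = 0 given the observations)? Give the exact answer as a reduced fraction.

P(X = 0 | obs) = 15/23

Enumerate traces; 18 have nonzero weight after conditioning:
  (Z=0, W=1, X=1, Y=0) weight 1/60
  (Z=0, W=1, X=1, Y=1) weight 1/120
  (Z=0, W=1, X=1, Y=2) weight 1/120
  (Z=0, W=2, X=1, Y=0) weight 1/135
  (Z=0, W=2, X=1, Y=1) weight 2/135
  (Z=0, W=2, X=1, Y=2) weight 1/90
  (Z=0, W=3, X=1, Y=0) weight 1/60
  (Z=0, W=3, X=1, Y=1) weight 1/120
  (Z=1, W=1, X=0, Y=0) weight 1/32
  … 9 more
Group by X:
  weight(X=0) = 3/16
  weight(X=1) = 1/10
Total weight = 3/16 + 1/10 = 23/80
P(X=0 | obs) = 3/16 / 23/80 = 15/23
P(X=1 | obs) = 1/10 / 23/80 = 8/23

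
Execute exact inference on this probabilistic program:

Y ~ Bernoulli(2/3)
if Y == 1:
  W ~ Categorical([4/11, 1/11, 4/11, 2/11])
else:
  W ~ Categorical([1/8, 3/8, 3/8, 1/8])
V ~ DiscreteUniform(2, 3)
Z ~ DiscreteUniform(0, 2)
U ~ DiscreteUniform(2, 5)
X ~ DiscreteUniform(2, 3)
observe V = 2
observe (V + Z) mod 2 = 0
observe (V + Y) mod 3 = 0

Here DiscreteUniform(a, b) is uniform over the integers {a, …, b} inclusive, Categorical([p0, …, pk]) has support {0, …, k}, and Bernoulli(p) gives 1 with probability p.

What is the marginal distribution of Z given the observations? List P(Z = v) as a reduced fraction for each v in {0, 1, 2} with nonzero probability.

Enumerate traces; 64 have nonzero weight after conditioning:
  (Y=1, W=0, V=2, Z=0, U=2, X=2) weight 1/198
  (Y=1, W=0, V=2, Z=0, U=2, X=3) weight 1/198
  (Y=1, W=0, V=2, Z=0, U=3, X=2) weight 1/198
  (Y=1, W=0, V=2, Z=0, U=3, X=3) weight 1/198
  (Y=1, W=0, V=2, Z=0, U=4, X=2) weight 1/198
  (Y=1, W=0, V=2, Z=0, U=4, X=3) weight 1/198
  (Y=1, W=0, V=2, Z=0, U=5, X=2) weight 1/198
  (Y=1, W=0, V=2, Z=0, U=5, X=3) weight 1/198
  (Y=1, W=0, V=2, Z=2, U=2, X=2) weight 1/198
  … 55 more
Group by Z:
  weight(Z=0) = 1/9
  weight(Z=2) = 1/9
Total weight = 1/9 + 1/9 = 2/9
P(Z=0 | obs) = 1/9 / 2/9 = 1/2
P(Z=2 | obs) = 1/9 / 2/9 = 1/2

P(Z=0) = 1/2, P(Z=2) = 1/2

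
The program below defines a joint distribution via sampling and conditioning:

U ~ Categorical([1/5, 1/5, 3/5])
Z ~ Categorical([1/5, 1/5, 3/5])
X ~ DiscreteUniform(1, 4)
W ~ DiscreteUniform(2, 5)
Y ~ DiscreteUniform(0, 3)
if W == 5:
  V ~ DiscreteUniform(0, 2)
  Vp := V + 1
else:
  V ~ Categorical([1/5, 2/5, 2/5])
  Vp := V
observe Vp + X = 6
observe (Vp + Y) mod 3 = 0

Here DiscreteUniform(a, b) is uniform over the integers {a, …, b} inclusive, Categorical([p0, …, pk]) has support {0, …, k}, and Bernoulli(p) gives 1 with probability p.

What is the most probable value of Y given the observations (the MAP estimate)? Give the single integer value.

argmax_v P(Y = v | obs) = 1

Enumerate traces; 54 have nonzero weight after conditioning:
  (U=0, Z=0, X=3, W=5, Y=0, V=2) weight 1/4800
  (U=0, Z=0, X=3, W=5, Y=3, V=2) weight 1/4800
  (U=0, Z=0, X=4, W=2, Y=1, V=2) weight 1/4000
  (U=0, Z=0, X=4, W=3, Y=1, V=2) weight 1/4000
  (U=0, Z=0, X=4, W=4, Y=1, V=2) weight 1/4000
  (U=0, Z=0, X=4, W=5, Y=1, V=1) weight 1/4800
  (U=0, Z=1, X=3, W=5, Y=0, V=2) weight 1/4800
  (U=0, Z=1, X=3, W=5, Y=3, V=2) weight 1/4800
  … 46 more
Group by Y:
  weight(Y=0) = 1/192
  weight(Y=1) = 23/960
  weight(Y=3) = 1/192
Total weight = 1/192 + 23/960 + 1/192 = 11/320
P(Y=0 | obs) = 1/192 / 11/320 = 5/33
P(Y=1 | obs) = 23/960 / 11/320 = 23/33
P(Y=3 | obs) = 1/192 / 11/320 = 5/33
argmax = 1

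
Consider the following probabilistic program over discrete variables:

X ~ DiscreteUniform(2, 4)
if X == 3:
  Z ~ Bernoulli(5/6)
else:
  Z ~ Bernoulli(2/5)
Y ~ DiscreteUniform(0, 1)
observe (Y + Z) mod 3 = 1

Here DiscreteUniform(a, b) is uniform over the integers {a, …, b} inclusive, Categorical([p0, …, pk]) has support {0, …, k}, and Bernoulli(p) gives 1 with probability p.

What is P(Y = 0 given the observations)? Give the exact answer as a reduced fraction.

P(Y = 0 | obs) = 49/90

Enumerate traces; 6 have nonzero weight after conditioning:
  (X=2, Z=0, Y=1) weight 1/10
  (X=2, Z=1, Y=0) weight 1/15
  (X=3, Z=0, Y=1) weight 1/36
  (X=3, Z=1, Y=0) weight 5/36
  (X=4, Z=0, Y=1) weight 1/10
  (X=4, Z=1, Y=0) weight 1/15
Group by Y:
  weight(Y=0) = 49/180
  weight(Y=1) = 41/180
Total weight = 49/180 + 41/180 = 1/2
P(Y=0 | obs) = 49/180 / 1/2 = 49/90
P(Y=1 | obs) = 41/180 / 1/2 = 41/90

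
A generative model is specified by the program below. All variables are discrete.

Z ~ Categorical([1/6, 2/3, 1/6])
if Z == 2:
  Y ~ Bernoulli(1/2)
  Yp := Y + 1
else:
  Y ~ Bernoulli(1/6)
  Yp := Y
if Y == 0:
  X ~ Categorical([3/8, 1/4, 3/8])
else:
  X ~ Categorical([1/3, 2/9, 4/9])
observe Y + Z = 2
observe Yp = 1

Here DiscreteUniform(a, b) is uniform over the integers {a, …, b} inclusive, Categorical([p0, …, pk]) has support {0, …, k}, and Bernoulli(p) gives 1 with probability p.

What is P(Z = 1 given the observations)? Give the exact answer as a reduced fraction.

P(Z = 1 | obs) = 4/7

Enumerate traces; 6 have nonzero weight after conditioning:
  (Z=1, Y=1, X=0) weight 1/27
  (Z=1, Y=1, X=1) weight 2/81
  (Z=1, Y=1, X=2) weight 4/81
  (Z=2, Y=0, X=0) weight 1/32
  (Z=2, Y=0, X=1) weight 1/48
  (Z=2, Y=0, X=2) weight 1/32
Group by Z:
  weight(Z=1) = 1/9
  weight(Z=2) = 1/12
Total weight = 1/9 + 1/12 = 7/36
P(Z=1 | obs) = 1/9 / 7/36 = 4/7
P(Z=2 | obs) = 1/12 / 7/36 = 3/7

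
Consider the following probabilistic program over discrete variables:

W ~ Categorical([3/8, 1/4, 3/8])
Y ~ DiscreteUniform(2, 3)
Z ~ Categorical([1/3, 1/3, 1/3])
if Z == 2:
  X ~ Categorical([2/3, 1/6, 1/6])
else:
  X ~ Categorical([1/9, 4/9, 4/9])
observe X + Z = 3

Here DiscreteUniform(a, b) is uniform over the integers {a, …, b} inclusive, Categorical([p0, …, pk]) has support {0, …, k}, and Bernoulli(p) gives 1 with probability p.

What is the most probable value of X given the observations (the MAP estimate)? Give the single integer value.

argmax_v P(X = v | obs) = 2

Enumerate traces; 12 have nonzero weight after conditioning:
  (W=0, Y=2, Z=1, X=2) weight 1/36
  (W=0, Y=2, Z=2, X=1) weight 1/96
  (W=0, Y=3, Z=1, X=2) weight 1/36
  (W=0, Y=3, Z=2, X=1) weight 1/96
  (W=1, Y=2, Z=1, X=2) weight 1/54
  (W=1, Y=2, Z=2, X=1) weight 1/144
  (W=1, Y=3, Z=1, X=2) weight 1/54
  (W=1, Y=3, Z=2, X=1) weight 1/144
  … 4 more
Group by X:
  weight(X=1) = 1/18
  weight(X=2) = 4/27
Total weight = 1/18 + 4/27 = 11/54
P(X=1 | obs) = 1/18 / 11/54 = 3/11
P(X=2 | obs) = 4/27 / 11/54 = 8/11
argmax = 2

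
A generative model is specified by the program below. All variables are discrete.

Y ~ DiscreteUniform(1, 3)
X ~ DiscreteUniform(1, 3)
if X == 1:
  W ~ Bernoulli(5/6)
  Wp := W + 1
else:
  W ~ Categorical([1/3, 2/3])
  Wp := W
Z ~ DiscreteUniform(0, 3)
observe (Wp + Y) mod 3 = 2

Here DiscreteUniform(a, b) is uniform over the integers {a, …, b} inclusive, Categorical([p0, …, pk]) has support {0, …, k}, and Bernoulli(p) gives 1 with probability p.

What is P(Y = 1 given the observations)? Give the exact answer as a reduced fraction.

P(Y = 1 | obs) = 1/2

Enumerate traces; 24 have nonzero weight after conditioning:
  (Y=1, X=1, W=0, Z=0) weight 1/216
  (Y=1, X=1, W=0, Z=1) weight 1/216
  (Y=1, X=1, W=0, Z=2) weight 1/216
  (Y=1, X=1, W=0, Z=3) weight 1/216
  (Y=1, X=2, W=1, Z=0) weight 1/54
  (Y=1, X=2, W=1, Z=1) weight 1/54
  (Y=1, X=2, W=1, Z=2) weight 1/54
  (Y=1, X=2, W=1, Z=3) weight 1/54
  (Y=2, X=2, W=0, Z=0) weight 1/108
  (Y=3, X=1, W=1, Z=0) weight 5/216
  … 14 more
Group by Y:
  weight(Y=1) = 1/6
  weight(Y=2) = 2/27
  weight(Y=3) = 5/54
Total weight = 1/6 + 2/27 + 5/54 = 1/3
P(Y=1 | obs) = 1/6 / 1/3 = 1/2
P(Y=2 | obs) = 2/27 / 1/3 = 2/9
P(Y=3 | obs) = 5/54 / 1/3 = 5/18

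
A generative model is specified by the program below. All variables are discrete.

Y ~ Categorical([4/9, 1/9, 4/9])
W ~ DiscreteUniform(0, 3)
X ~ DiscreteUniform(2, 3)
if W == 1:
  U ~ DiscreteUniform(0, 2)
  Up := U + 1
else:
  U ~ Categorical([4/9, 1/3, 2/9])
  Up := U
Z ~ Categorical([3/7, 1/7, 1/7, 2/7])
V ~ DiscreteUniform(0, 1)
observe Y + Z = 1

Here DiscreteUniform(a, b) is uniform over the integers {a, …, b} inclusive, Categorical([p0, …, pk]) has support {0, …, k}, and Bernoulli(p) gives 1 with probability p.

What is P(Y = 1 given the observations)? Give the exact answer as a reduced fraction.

P(Y = 1 | obs) = 3/7

Enumerate traces; 96 have nonzero weight after conditioning:
  (Y=0, W=0, X=2, U=0, Z=1, V=0) weight 1/567
  (Y=0, W=0, X=2, U=0, Z=1, V=1) weight 1/567
  (Y=0, W=0, X=2, U=1, Z=1, V=0) weight 1/756
  (Y=0, W=0, X=2, U=1, Z=1, V=1) weight 1/756
  (Y=0, W=0, X=2, U=2, Z=1, V=0) weight 1/1134
  (Y=0, W=0, X=2, U=2, Z=1, V=1) weight 1/1134
  (Y=0, W=0, X=3, U=0, Z=1, V=0) weight 1/567
  (Y=0, W=0, X=3, U=0, Z=1, V=1) weight 1/567
  (Y=1, W=0, X=2, U=0, Z=0, V=0) weight 1/756
  … 87 more
Group by Y:
  weight(Y=0) = 4/63
  weight(Y=1) = 1/21
Total weight = 4/63 + 1/21 = 1/9
P(Y=0 | obs) = 4/63 / 1/9 = 4/7
P(Y=1 | obs) = 1/21 / 1/9 = 3/7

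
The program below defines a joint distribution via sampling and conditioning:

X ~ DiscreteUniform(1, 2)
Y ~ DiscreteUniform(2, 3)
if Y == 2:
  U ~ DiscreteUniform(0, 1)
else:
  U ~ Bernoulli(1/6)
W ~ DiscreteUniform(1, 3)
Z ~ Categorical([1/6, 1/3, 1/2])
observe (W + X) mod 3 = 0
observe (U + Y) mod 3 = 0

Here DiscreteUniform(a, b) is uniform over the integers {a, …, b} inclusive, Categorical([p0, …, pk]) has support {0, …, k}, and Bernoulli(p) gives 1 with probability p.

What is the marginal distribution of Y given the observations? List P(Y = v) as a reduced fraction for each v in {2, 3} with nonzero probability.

P(Y=2) = 3/8, P(Y=3) = 5/8

Enumerate traces; 12 have nonzero weight after conditioning:
  (X=1, Y=2, U=1, W=2, Z=0) weight 1/144
  (X=1, Y=2, U=1, W=2, Z=1) weight 1/72
  (X=1, Y=2, U=1, W=2, Z=2) weight 1/48
  (X=1, Y=3, U=0, W=2, Z=0) weight 5/432
  (X=1, Y=3, U=0, W=2, Z=1) weight 5/216
  (X=1, Y=3, U=0, W=2, Z=2) weight 5/144
  (X=2, Y=2, U=1, W=1, Z=0) weight 1/144
  (X=2, Y=2, U=1, W=1, Z=1) weight 1/72
  … 4 more
Group by Y:
  weight(Y=2) = 1/12
  weight(Y=3) = 5/36
Total weight = 1/12 + 5/36 = 2/9
P(Y=2 | obs) = 1/12 / 2/9 = 3/8
P(Y=3 | obs) = 5/36 / 2/9 = 5/8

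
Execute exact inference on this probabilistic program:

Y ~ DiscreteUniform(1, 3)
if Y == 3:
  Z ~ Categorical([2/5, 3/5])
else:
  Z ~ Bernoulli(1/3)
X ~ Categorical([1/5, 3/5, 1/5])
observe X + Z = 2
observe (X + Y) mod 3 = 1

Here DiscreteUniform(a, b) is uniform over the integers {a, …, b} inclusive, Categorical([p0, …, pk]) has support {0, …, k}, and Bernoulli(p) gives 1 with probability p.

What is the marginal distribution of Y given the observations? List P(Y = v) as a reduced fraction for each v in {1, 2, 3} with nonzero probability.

Enumerate traces; 2 have nonzero weight after conditioning:
  (Y=2, Z=0, X=2) weight 2/45
  (Y=3, Z=1, X=1) weight 3/25
Group by Y:
  weight(Y=2) = 2/45
  weight(Y=3) = 3/25
Total weight = 2/45 + 3/25 = 37/225
P(Y=2 | obs) = 2/45 / 37/225 = 10/37
P(Y=3 | obs) = 3/25 / 37/225 = 27/37

P(Y=2) = 10/37, P(Y=3) = 27/37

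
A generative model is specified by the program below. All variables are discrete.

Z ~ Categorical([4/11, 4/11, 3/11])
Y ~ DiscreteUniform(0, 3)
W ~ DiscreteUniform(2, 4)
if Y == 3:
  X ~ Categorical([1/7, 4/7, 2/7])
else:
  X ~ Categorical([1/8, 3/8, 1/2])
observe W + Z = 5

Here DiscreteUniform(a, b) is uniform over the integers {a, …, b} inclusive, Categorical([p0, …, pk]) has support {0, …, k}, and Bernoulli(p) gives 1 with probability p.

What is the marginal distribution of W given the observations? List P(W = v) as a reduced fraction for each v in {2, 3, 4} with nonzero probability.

P(W=3) = 3/7, P(W=4) = 4/7

Enumerate traces; 24 have nonzero weight after conditioning:
  (Z=1, Y=0, W=4, X=0) weight 1/264
  (Z=1, Y=0, W=4, X=1) weight 1/88
  (Z=1, Y=0, W=4, X=2) weight 1/66
  (Z=1, Y=1, W=4, X=0) weight 1/264
  (Z=1, Y=1, W=4, X=1) weight 1/88
  (Z=1, Y=1, W=4, X=2) weight 1/66
  (Z=1, Y=2, W=4, X=0) weight 1/264
  (Z=1, Y=2, W=4, X=1) weight 1/88
  (Z=2, Y=0, W=3, X=0) weight 1/352
  … 15 more
Group by W:
  weight(W=3) = 1/11
  weight(W=4) = 4/33
Total weight = 1/11 + 4/33 = 7/33
P(W=3 | obs) = 1/11 / 7/33 = 3/7
P(W=4 | obs) = 4/33 / 7/33 = 4/7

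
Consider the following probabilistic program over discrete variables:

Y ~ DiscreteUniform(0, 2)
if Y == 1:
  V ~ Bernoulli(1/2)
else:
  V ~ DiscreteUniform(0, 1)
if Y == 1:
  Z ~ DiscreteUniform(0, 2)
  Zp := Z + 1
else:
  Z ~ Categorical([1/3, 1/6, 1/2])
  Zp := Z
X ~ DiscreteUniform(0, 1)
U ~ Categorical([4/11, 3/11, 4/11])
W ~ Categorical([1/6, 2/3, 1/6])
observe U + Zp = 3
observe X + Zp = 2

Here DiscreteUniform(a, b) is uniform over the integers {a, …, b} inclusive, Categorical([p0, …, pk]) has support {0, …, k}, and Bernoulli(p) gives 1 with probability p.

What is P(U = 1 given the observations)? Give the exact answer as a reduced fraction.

Enumerate traces; 36 have nonzero weight after conditioning:
  (Y=0, V=0, Z=1, X=1, U=2, W=0) weight 1/1188
  (Y=0, V=0, Z=1, X=1, U=2, W=1) weight 1/297
  (Y=0, V=0, Z=1, X=1, U=2, W=2) weight 1/1188
  (Y=0, V=0, Z=2, X=0, U=1, W=0) weight 1/528
  (Y=0, V=0, Z=2, X=0, U=1, W=1) weight 1/132
  (Y=0, V=0, Z=2, X=0, U=1, W=2) weight 1/528
  (Y=0, V=1, Z=1, X=1, U=2, W=0) weight 1/1188
  (Y=0, V=1, Z=1, X=1, U=2, W=1) weight 1/297
  … 28 more
Group by U:
  weight(U=1) = 2/33
  weight(U=2) = 4/99
Total weight = 2/33 + 4/99 = 10/99
P(U=1 | obs) = 2/33 / 10/99 = 3/5
P(U=2 | obs) = 4/99 / 10/99 = 2/5

P(U = 1 | obs) = 3/5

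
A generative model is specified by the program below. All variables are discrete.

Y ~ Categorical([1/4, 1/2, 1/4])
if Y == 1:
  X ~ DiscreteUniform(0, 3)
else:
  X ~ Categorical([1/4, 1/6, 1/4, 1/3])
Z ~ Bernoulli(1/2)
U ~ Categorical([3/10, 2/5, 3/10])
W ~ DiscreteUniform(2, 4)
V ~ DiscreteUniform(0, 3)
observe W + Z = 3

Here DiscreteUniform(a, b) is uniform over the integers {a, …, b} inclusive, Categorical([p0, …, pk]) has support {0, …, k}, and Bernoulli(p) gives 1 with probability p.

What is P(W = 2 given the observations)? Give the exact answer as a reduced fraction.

P(W = 2 | obs) = 1/2

Enumerate traces; 288 have nonzero weight after conditioning:
  (Y=0, X=0, Z=0, U=0, W=3, V=0) weight 1/1280
  (Y=0, X=0, Z=0, U=0, W=3, V=1) weight 1/1280
  (Y=0, X=0, Z=0, U=0, W=3, V=2) weight 1/1280
  (Y=0, X=0, Z=0, U=0, W=3, V=3) weight 1/1280
  (Y=0, X=0, Z=0, U=1, W=3, V=0) weight 1/960
  (Y=0, X=0, Z=0, U=1, W=3, V=1) weight 1/960
  (Y=0, X=0, Z=0, U=1, W=3, V=2) weight 1/960
  (Y=0, X=0, Z=0, U=1, W=3, V=3) weight 1/960
  (Y=0, X=0, Z=1, U=0, W=2, V=0) weight 1/1280
  … 279 more
Group by W:
  weight(W=2) = 1/6
  weight(W=3) = 1/6
Total weight = 1/6 + 1/6 = 1/3
P(W=2 | obs) = 1/6 / 1/3 = 1/2
P(W=3 | obs) = 1/6 / 1/3 = 1/2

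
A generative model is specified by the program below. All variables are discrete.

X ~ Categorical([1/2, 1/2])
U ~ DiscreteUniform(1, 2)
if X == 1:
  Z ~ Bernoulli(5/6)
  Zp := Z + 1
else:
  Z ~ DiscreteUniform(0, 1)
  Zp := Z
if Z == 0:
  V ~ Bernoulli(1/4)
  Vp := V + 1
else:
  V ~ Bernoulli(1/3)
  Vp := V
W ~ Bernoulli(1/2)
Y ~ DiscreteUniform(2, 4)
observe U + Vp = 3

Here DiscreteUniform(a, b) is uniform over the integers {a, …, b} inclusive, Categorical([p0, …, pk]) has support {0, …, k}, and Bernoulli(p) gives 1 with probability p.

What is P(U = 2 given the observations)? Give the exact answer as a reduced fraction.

P(U = 2 | obs) = 17/20

Enumerate traces; 36 have nonzero weight after conditioning:
  (X=0, U=1, Z=0, V=1, W=0, Y=2) weight 1/192
  (X=0, U=1, Z=0, V=1, W=0, Y=3) weight 1/192
  (X=0, U=1, Z=0, V=1, W=0, Y=4) weight 1/192
  (X=0, U=1, Z=0, V=1, W=1, Y=2) weight 1/192
  (X=0, U=1, Z=0, V=1, W=1, Y=3) weight 1/192
  (X=0, U=1, Z=0, V=1, W=1, Y=4) weight 1/192
  (X=0, U=2, Z=0, V=0, W=0, Y=2) weight 1/64
  (X=0, U=2, Z=0, V=0, W=0, Y=3) weight 1/64
  … 28 more
Group by U:
  weight(U=1) = 1/24
  weight(U=2) = 17/72
Total weight = 1/24 + 17/72 = 5/18
P(U=1 | obs) = 1/24 / 5/18 = 3/20
P(U=2 | obs) = 17/72 / 5/18 = 17/20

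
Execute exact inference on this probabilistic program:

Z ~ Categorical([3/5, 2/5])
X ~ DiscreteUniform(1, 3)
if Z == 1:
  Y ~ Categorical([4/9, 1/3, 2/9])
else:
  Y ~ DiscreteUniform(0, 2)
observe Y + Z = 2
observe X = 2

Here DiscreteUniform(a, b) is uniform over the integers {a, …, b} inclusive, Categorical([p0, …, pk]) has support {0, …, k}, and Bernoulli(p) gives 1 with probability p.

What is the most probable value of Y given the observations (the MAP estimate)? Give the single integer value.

argmax_v P(Y = v | obs) = 2

Enumerate traces; 2 have nonzero weight after conditioning:
  (Z=0, X=2, Y=2) weight 1/15
  (Z=1, X=2, Y=1) weight 2/45
Group by Y:
  weight(Y=1) = 2/45
  weight(Y=2) = 1/15
Total weight = 2/45 + 1/15 = 1/9
P(Y=1 | obs) = 2/45 / 1/9 = 2/5
P(Y=2 | obs) = 1/15 / 1/9 = 3/5
argmax = 2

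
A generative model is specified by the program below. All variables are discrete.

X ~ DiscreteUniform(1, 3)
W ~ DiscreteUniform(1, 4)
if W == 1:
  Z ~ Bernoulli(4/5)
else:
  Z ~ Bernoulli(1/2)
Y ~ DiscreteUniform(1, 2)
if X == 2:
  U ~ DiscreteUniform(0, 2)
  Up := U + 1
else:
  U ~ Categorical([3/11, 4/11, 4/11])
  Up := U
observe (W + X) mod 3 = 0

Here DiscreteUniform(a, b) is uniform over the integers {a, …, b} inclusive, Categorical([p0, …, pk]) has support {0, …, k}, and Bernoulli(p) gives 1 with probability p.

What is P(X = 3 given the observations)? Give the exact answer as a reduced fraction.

P(X = 3 | obs) = 1/4

Enumerate traces; 48 have nonzero weight after conditioning:
  (X=1, W=2, Z=0, Y=1, U=0) weight 1/176
  (X=1, W=2, Z=0, Y=1, U=1) weight 1/132
  (X=1, W=2, Z=0, Y=1, U=2) weight 1/132
  (X=1, W=2, Z=0, Y=2, U=0) weight 1/176
  (X=1, W=2, Z=0, Y=2, U=1) weight 1/132
  (X=1, W=2, Z=0, Y=2, U=2) weight 1/132
  (X=1, W=2, Z=1, Y=1, U=0) weight 1/176
  (X=1, W=2, Z=1, Y=1, U=1) weight 1/132
  (X=2, W=1, Z=0, Y=1, U=0) weight 1/360
  (X=3, W=3, Z=0, Y=1, U=0) weight 1/176
  … 38 more
Group by X:
  weight(X=1) = 1/12
  weight(X=2) = 1/6
  weight(X=3) = 1/12
Total weight = 1/12 + 1/6 + 1/12 = 1/3
P(X=1 | obs) = 1/12 / 1/3 = 1/4
P(X=2 | obs) = 1/6 / 1/3 = 1/2
P(X=3 | obs) = 1/12 / 1/3 = 1/4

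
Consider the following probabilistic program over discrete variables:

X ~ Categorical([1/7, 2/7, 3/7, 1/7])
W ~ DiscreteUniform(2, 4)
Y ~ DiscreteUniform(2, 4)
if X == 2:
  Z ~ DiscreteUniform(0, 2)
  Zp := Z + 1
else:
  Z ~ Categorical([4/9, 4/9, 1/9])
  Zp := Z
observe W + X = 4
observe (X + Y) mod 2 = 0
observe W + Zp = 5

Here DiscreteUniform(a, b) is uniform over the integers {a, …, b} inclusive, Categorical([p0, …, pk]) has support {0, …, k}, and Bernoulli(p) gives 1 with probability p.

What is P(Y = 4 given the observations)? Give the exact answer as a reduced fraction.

Enumerate traces; 5 have nonzero weight after conditioning:
  (X=0, W=4, Y=2, Z=1) weight 4/567
  (X=0, W=4, Y=4, Z=1) weight 4/567
  (X=1, W=3, Y=3, Z=2) weight 2/567
  (X=2, W=2, Y=2, Z=2) weight 1/63
  (X=2, W=2, Y=4, Z=2) weight 1/63
Group by Y:
  weight(Y=2) = 13/567
  weight(Y=3) = 2/567
  weight(Y=4) = 13/567
Total weight = 13/567 + 2/567 + 13/567 = 4/81
P(Y=2 | obs) = 13/567 / 4/81 = 13/28
P(Y=3 | obs) = 2/567 / 4/81 = 1/14
P(Y=4 | obs) = 13/567 / 4/81 = 13/28

P(Y = 4 | obs) = 13/28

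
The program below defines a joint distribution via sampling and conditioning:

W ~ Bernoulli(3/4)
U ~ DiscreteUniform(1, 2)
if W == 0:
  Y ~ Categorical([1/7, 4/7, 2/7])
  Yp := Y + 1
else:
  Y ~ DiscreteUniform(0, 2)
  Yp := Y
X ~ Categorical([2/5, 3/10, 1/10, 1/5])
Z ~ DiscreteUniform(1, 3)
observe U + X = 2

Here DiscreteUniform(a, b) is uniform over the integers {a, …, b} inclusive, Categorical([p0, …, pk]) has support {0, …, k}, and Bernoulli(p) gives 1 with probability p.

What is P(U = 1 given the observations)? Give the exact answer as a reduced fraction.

P(U = 1 | obs) = 3/7

Enumerate traces; 36 have nonzero weight after conditioning:
  (W=0, U=1, Y=0, X=1, Z=1) weight 1/560
  (W=0, U=1, Y=0, X=1, Z=2) weight 1/560
  (W=0, U=1, Y=0, X=1, Z=3) weight 1/560
  (W=0, U=1, Y=1, X=1, Z=1) weight 1/140
  (W=0, U=1, Y=1, X=1, Z=2) weight 1/140
  (W=0, U=1, Y=1, X=1, Z=3) weight 1/140
  (W=0, U=1, Y=2, X=1, Z=1) weight 1/280
  (W=0, U=1, Y=2, X=1, Z=2) weight 1/280
  (W=0, U=2, Y=0, X=0, Z=1) weight 1/420
  … 27 more
Group by U:
  weight(U=1) = 3/20
  weight(U=2) = 1/5
Total weight = 3/20 + 1/5 = 7/20
P(U=1 | obs) = 3/20 / 7/20 = 3/7
P(U=2 | obs) = 1/5 / 7/20 = 4/7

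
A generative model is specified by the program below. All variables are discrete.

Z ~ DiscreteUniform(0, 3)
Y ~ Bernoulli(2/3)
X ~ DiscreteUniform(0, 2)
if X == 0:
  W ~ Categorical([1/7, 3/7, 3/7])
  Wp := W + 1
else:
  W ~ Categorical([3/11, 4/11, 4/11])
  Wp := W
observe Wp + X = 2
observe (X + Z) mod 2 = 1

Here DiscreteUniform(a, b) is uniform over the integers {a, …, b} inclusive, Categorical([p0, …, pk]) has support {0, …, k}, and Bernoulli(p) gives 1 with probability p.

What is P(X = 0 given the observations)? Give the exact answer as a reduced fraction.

P(X = 0 | obs) = 33/82

Enumerate traces; 12 have nonzero weight after conditioning:
  (Z=0, Y=0, X=1, W=1) weight 1/99
  (Z=0, Y=1, X=1, W=1) weight 2/99
  (Z=1, Y=0, X=0, W=1) weight 1/84
  (Z=1, Y=0, X=2, W=0) weight 1/132
  (Z=1, Y=1, X=0, W=1) weight 1/42
  (Z=1, Y=1, X=2, W=0) weight 1/66
  (Z=2, Y=0, X=1, W=1) weight 1/99
  (Z=2, Y=1, X=1, W=1) weight 2/99
  … 4 more
Group by X:
  weight(X=0) = 1/14
  weight(X=1) = 2/33
  weight(X=2) = 1/22
Total weight = 1/14 + 2/33 + 1/22 = 41/231
P(X=0 | obs) = 1/14 / 41/231 = 33/82
P(X=1 | obs) = 2/33 / 41/231 = 14/41
P(X=2 | obs) = 1/22 / 41/231 = 21/82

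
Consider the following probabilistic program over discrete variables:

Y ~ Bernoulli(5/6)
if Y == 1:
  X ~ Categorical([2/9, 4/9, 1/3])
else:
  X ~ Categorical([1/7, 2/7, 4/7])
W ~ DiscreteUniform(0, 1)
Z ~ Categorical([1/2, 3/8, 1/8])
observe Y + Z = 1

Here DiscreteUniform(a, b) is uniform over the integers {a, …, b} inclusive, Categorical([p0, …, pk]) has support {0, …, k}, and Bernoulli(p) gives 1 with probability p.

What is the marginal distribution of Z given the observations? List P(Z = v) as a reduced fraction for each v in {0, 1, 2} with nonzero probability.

P(Z=0) = 20/23, P(Z=1) = 3/23

Enumerate traces; 12 have nonzero weight after conditioning:
  (Y=0, X=0, W=0, Z=1) weight 1/224
  (Y=0, X=0, W=1, Z=1) weight 1/224
  (Y=0, X=1, W=0, Z=1) weight 1/112
  (Y=0, X=1, W=1, Z=1) weight 1/112
  (Y=0, X=2, W=0, Z=1) weight 1/56
  (Y=0, X=2, W=1, Z=1) weight 1/56
  (Y=1, X=0, W=0, Z=0) weight 5/108
  (Y=1, X=0, W=1, Z=0) weight 5/108
  … 4 more
Group by Z:
  weight(Z=0) = 5/12
  weight(Z=1) = 1/16
Total weight = 5/12 + 1/16 = 23/48
P(Z=0 | obs) = 5/12 / 23/48 = 20/23
P(Z=1 | obs) = 1/16 / 23/48 = 3/23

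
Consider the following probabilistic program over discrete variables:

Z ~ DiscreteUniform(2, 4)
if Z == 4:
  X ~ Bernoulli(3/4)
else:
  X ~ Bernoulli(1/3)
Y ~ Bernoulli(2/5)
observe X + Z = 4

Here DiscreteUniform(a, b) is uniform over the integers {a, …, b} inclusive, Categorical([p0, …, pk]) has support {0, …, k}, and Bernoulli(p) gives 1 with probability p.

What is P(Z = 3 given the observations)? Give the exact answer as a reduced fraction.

P(Z = 3 | obs) = 4/7

Enumerate traces; 4 have nonzero weight after conditioning:
  (Z=3, X=1, Y=0) weight 1/15
  (Z=3, X=1, Y=1) weight 2/45
  (Z=4, X=0, Y=0) weight 1/20
  (Z=4, X=0, Y=1) weight 1/30
Group by Z:
  weight(Z=3) = 1/9
  weight(Z=4) = 1/12
Total weight = 1/9 + 1/12 = 7/36
P(Z=3 | obs) = 1/9 / 7/36 = 4/7
P(Z=4 | obs) = 1/12 / 7/36 = 3/7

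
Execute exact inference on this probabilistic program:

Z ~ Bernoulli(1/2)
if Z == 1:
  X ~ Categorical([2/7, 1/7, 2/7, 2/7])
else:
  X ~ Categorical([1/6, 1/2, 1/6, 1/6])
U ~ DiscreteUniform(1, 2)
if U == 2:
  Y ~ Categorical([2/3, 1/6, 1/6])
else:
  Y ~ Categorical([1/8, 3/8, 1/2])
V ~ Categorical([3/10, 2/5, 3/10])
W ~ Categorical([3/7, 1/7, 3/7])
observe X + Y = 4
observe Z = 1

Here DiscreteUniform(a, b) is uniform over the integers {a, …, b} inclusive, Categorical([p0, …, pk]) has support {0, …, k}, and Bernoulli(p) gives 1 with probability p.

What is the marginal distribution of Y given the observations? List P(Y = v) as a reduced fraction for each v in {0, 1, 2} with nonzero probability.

Enumerate traces; 36 have nonzero weight after conditioning:
  (Z=1, X=2, U=1, Y=2, V=0, W=0) weight 9/1960
  (Z=1, X=2, U=1, Y=2, V=0, W=1) weight 3/1960
  (Z=1, X=2, U=1, Y=2, V=0, W=2) weight 9/1960
  (Z=1, X=2, U=1, Y=2, V=1, W=0) weight 3/490
  (Z=1, X=2, U=1, Y=2, V=1, W=1) weight 1/490
  (Z=1, X=2, U=1, Y=2, V=1, W=2) weight 3/490
  (Z=1, X=2, U=1, Y=2, V=2, W=0) weight 9/1960
  (Z=1, X=2, U=1, Y=2, V=2, W=1) weight 3/1960
  (Z=1, X=3, U=1, Y=1, V=0, W=0) weight 27/7840
  … 27 more
Group by Y:
  weight(Y=1) = 13/336
  weight(Y=2) = 1/21
Total weight = 13/336 + 1/21 = 29/336
P(Y=1 | obs) = 13/336 / 29/336 = 13/29
P(Y=2 | obs) = 1/21 / 29/336 = 16/29

P(Y=1) = 13/29, P(Y=2) = 16/29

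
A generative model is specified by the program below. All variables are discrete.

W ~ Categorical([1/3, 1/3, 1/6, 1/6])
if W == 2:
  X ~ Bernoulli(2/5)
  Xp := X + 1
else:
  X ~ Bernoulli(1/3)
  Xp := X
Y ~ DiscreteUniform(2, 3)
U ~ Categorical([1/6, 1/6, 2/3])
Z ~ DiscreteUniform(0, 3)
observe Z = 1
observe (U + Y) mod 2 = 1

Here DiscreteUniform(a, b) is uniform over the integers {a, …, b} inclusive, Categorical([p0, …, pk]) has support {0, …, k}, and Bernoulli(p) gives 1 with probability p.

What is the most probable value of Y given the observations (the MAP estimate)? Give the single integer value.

argmax_v P(Y = v | obs) = 3

Enumerate traces; 24 have nonzero weight after conditioning:
  (W=0, X=0, Y=2, U=1, Z=1) weight 1/216
  (W=0, X=0, Y=3, U=0, Z=1) weight 1/216
  (W=0, X=0, Y=3, U=2, Z=1) weight 1/54
  (W=0, X=1, Y=2, U=1, Z=1) weight 1/432
  (W=0, X=1, Y=3, U=0, Z=1) weight 1/432
  (W=0, X=1, Y=3, U=2, Z=1) weight 1/108
  (W=1, X=0, Y=2, U=1, Z=1) weight 1/216
  (W=1, X=0, Y=3, U=0, Z=1) weight 1/216
  … 16 more
Group by Y:
  weight(Y=2) = 1/48
  weight(Y=3) = 5/48
Total weight = 1/48 + 5/48 = 1/8
P(Y=2 | obs) = 1/48 / 1/8 = 1/6
P(Y=3 | obs) = 5/48 / 1/8 = 5/6
argmax = 3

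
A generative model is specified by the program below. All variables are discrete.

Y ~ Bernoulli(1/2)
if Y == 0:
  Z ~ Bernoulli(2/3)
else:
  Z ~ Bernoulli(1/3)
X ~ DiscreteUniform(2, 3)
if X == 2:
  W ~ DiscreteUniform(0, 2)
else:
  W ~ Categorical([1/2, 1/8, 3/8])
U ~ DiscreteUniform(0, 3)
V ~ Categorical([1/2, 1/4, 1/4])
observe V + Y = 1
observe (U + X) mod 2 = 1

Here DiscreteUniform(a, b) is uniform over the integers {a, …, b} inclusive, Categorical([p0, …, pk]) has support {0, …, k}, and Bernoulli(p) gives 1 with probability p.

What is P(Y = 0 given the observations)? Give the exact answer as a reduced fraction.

P(Y = 0 | obs) = 1/3

Enumerate traces; 48 have nonzero weight after conditioning:
  (Y=0, Z=0, X=2, W=0, U=1, V=1) weight 1/576
  (Y=0, Z=0, X=2, W=0, U=3, V=1) weight 1/576
  (Y=0, Z=0, X=2, W=1, U=1, V=1) weight 1/576
  (Y=0, Z=0, X=2, W=1, U=3, V=1) weight 1/576
  (Y=0, Z=0, X=2, W=2, U=1, V=1) weight 1/576
  (Y=0, Z=0, X=2, W=2, U=3, V=1) weight 1/576
  (Y=0, Z=0, X=3, W=0, U=0, V=1) weight 1/384
  (Y=0, Z=0, X=3, W=0, U=2, V=1) weight 1/384
  (Y=1, Z=0, X=2, W=0, U=1, V=0) weight 1/144
  … 39 more
Group by Y:
  weight(Y=0) = 1/16
  weight(Y=1) = 1/8
Total weight = 1/16 + 1/8 = 3/16
P(Y=0 | obs) = 1/16 / 3/16 = 1/3
P(Y=1 | obs) = 1/8 / 3/16 = 2/3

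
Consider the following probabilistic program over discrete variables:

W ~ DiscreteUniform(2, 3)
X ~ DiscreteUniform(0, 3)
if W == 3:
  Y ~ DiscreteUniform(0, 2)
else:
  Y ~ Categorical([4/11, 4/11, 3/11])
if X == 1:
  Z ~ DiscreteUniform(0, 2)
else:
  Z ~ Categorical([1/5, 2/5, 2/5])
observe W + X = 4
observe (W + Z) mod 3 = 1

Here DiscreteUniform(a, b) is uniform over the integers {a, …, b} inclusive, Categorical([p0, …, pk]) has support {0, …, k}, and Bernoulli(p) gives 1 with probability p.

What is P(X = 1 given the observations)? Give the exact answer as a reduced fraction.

P(X = 1 | obs) = 5/11

Enumerate traces; 6 have nonzero weight after conditioning:
  (W=2, X=2, Y=0, Z=2) weight 1/55
  (W=2, X=2, Y=1, Z=2) weight 1/55
  (W=2, X=2, Y=2, Z=2) weight 3/220
  (W=3, X=1, Y=0, Z=1) weight 1/72
  (W=3, X=1, Y=1, Z=1) weight 1/72
  (W=3, X=1, Y=2, Z=1) weight 1/72
Group by X:
  weight(X=1) = 1/24
  weight(X=2) = 1/20
Total weight = 1/24 + 1/20 = 11/120
P(X=1 | obs) = 1/24 / 11/120 = 5/11
P(X=2 | obs) = 1/20 / 11/120 = 6/11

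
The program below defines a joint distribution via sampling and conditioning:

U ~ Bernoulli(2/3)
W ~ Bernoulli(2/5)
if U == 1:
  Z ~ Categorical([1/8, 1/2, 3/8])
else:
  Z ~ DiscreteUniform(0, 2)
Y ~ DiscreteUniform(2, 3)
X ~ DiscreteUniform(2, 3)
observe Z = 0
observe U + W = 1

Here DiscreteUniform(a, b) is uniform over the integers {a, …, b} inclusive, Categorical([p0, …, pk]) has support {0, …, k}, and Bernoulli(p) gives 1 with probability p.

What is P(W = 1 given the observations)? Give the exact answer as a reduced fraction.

P(W = 1 | obs) = 8/17

Enumerate traces; 8 have nonzero weight after conditioning:
  (U=0, W=1, Z=0, Y=2, X=2) weight 1/90
  (U=0, W=1, Z=0, Y=2, X=3) weight 1/90
  (U=0, W=1, Z=0, Y=3, X=2) weight 1/90
  (U=0, W=1, Z=0, Y=3, X=3) weight 1/90
  (U=1, W=0, Z=0, Y=2, X=2) weight 1/80
  (U=1, W=0, Z=0, Y=2, X=3) weight 1/80
  (U=1, W=0, Z=0, Y=3, X=2) weight 1/80
  (U=1, W=0, Z=0, Y=3, X=3) weight 1/80
Group by W:
  weight(W=0) = 1/20
  weight(W=1) = 2/45
Total weight = 1/20 + 2/45 = 17/180
P(W=0 | obs) = 1/20 / 17/180 = 9/17
P(W=1 | obs) = 2/45 / 17/180 = 8/17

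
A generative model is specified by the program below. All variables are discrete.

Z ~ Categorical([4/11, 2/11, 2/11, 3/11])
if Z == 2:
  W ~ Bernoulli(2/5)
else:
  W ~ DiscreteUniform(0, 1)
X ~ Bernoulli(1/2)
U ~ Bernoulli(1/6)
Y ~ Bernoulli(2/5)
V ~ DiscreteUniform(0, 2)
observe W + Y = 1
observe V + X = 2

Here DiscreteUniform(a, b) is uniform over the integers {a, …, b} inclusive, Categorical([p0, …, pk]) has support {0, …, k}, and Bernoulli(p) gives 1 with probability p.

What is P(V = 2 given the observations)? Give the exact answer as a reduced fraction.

Enumerate traces; 32 have nonzero weight after conditioning:
  (Z=0, W=0, X=0, U=0, Y=1, V=2) weight 1/99
  (Z=0, W=0, X=0, U=1, Y=1, V=2) weight 1/495
  (Z=0, W=0, X=1, U=0, Y=1, V=1) weight 1/99
  (Z=0, W=0, X=1, U=1, Y=1, V=1) weight 1/495
  (Z=0, W=1, X=0, U=0, Y=0, V=2) weight 1/66
  (Z=0, W=1, X=0, U=1, Y=0, V=2) weight 1/330
  (Z=0, W=1, X=1, U=0, Y=0, V=1) weight 1/66
  (Z=0, W=1, X=1, U=1, Y=0, V=1) weight 1/330
  … 24 more
Group by V:
  weight(V=1) = 91/1100
  weight(V=2) = 91/1100
Total weight = 91/1100 + 91/1100 = 91/550
P(V=1 | obs) = 91/1100 / 91/550 = 1/2
P(V=2 | obs) = 91/1100 / 91/550 = 1/2

P(V = 2 | obs) = 1/2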